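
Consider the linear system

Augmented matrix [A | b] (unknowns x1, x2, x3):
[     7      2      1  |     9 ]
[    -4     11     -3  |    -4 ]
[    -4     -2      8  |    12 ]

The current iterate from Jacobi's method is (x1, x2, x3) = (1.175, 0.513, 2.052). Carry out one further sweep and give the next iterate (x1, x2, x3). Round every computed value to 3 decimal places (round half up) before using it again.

One sweep:
  x1 = (9 - (2)·0.513 - (1)·2.052) / (7) = 0.846
  x2 = (-4 - (-4)·1.175 - (-3)·2.052) / (11) = 0.623
  x3 = (12 - (-4)·1.175 - (-2)·0.513) / (8) = 2.216

(0.846, 0.623, 2.216)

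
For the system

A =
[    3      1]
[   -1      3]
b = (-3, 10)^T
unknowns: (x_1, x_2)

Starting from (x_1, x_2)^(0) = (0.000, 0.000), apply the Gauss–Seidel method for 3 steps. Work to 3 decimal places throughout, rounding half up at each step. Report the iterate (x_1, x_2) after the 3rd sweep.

Iteration 1:
  x_1 = (-3 - (1)·0.000) / (3) = -1.000
  x_2 = (10 - (-1)·-1.000) / (3) = 3.000
Iteration 2:
  x_1 = (-3 - (1)·3.000) / (3) = -2.000
  x_2 = (10 - (-1)·-2.000) / (3) = 2.667
Iteration 3:
  x_1 = (-3 - (1)·2.667) / (3) = -1.889
  x_2 = (10 - (-1)·-1.889) / (3) = 2.704

(-1.889, 2.704)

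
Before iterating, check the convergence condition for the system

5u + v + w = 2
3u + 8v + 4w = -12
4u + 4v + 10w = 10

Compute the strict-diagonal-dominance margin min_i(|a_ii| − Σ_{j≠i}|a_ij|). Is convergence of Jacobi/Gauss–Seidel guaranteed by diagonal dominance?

row 1: |5| − (1+1) = 3
row 2: |8| − (3+4) = 1
row 3: |10| − (4+4) = 2
minimum over rows = 1 → strictly diagonally dominant (convergence guaranteed)

1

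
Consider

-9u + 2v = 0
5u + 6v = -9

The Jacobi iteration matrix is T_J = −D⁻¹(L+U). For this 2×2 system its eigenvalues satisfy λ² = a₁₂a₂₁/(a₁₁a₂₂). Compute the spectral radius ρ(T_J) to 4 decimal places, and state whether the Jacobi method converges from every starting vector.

a₁₂a₂₁/(a₁₁a₂₂) = (2)·(5) / ((-9)·(6)) = -0.185185
ρ = √|-0.185185| = √0.185185 = 0.4303
ρ < 1, so Jacobi converges

0.4303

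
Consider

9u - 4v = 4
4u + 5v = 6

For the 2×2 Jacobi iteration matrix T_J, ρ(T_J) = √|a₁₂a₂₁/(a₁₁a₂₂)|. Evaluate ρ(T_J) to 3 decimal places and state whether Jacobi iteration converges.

0.596

a₁₂a₂₁/(a₁₁a₂₂) = (-4)·(4) / ((9)·(5)) = -0.355556
ρ = √|-0.355556| = √0.355556 = 0.596
ρ < 1, so Jacobi converges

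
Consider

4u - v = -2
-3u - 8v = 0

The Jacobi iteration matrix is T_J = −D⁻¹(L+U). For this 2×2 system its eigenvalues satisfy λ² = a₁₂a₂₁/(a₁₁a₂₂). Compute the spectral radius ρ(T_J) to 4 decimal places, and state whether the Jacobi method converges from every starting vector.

a₁₂a₂₁/(a₁₁a₂₂) = (-1)·(-3) / ((4)·(-8)) = -0.093750
ρ = √|-0.093750| = √0.093750 = 0.3062
ρ < 1, so Jacobi converges

0.3062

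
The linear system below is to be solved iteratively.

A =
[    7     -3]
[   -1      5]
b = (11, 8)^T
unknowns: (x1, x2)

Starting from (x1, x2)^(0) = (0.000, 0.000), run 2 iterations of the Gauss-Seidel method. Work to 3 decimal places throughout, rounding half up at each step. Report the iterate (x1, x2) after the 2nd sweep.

Iteration 1:
  x1 = (11 - (-3)·0.000) / (7) = 1.571
  x2 = (8 - (-1)·1.571) / (5) = 1.914
Iteration 2:
  x1 = (11 - (-3)·1.914) / (7) = 2.392
  x2 = (8 - (-1)·2.392) / (5) = 2.078

(2.392, 2.078)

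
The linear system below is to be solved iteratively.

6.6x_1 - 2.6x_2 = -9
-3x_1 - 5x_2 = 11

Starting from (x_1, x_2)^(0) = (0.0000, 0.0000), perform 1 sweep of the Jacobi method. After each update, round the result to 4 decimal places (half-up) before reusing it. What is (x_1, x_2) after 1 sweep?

(-1.3636, -2.2000)

Iteration 1:
  x_1 = (-9 - (-2.6)·0.0000) / (6.6) = -1.3636
  x_2 = (11 - (-3)·0.0000) / (-5) = -2.2000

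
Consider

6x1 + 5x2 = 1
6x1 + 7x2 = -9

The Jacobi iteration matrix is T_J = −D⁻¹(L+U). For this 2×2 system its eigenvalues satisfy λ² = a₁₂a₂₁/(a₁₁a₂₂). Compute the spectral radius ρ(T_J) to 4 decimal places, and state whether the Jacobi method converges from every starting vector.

0.8452

a₁₂a₂₁/(a₁₁a₂₂) = (5)·(6) / ((6)·(7)) = 0.714286
ρ = √|0.714286| = √0.714286 = 0.8452
ρ < 1, so Jacobi converges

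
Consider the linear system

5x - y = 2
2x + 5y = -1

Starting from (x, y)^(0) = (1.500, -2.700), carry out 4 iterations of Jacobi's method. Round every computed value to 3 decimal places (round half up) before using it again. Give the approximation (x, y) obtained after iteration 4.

(0.341, -0.348)

Iteration 1:
  x = (2 - (-1)·-2.700) / (5) = -0.140
  y = (-1 - (2)·1.500) / (5) = -0.800
Iteration 2:
  x = (2 - (-1)·-0.800) / (5) = 0.240
  y = (-1 - (2)·-0.140) / (5) = -0.144
Iteration 3:
  x = (2 - (-1)·-0.144) / (5) = 0.371
  y = (-1 - (2)·0.240) / (5) = -0.296
Iteration 4:
  x = (2 - (-1)·-0.296) / (5) = 0.341
  y = (-1 - (2)·0.371) / (5) = -0.348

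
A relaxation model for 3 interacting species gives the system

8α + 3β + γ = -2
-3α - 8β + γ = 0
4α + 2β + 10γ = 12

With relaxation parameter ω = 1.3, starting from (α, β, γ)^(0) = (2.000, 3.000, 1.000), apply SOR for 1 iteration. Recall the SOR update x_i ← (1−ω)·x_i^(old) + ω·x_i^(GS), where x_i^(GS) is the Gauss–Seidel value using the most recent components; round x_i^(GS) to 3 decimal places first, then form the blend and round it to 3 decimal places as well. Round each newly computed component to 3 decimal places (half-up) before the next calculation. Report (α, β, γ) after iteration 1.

Iteration 1:
  α: GS value = (-2 - (3)·3.000 - (1)·1.000) / (8) = -1.500;  α ← (1−ω)·2.000 + ω·-1.500 = -2.550
  β: GS value = (0 - (-3)·-2.550 - (1)·1.000) / (-8) = 1.081;  β ← (1−ω)·3.000 + ω·1.081 = 0.505
  γ: GS value = (12 - (4)·-2.550 - (2)·0.505) / (10) = 2.119;  γ ← (1−ω)·1.000 + ω·2.119 = 2.455

(-2.550, 0.505, 2.455)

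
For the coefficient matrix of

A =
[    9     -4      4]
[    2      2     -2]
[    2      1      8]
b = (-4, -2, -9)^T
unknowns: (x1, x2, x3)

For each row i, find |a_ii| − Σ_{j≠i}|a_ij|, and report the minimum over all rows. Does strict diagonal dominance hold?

row 1: |9| − (4+4) = 1
row 2: |2| − (2+2) = -2
row 3: |8| − (2+1) = 5
minimum over rows = -2 → not strictly diagonally dominant

-2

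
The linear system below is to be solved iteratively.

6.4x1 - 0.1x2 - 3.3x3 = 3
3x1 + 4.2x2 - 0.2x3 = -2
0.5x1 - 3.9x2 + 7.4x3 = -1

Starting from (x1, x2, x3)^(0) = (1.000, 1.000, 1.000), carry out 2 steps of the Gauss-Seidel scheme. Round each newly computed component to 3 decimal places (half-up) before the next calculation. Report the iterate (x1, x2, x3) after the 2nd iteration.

Iteration 1:
  x1 = (3 - (-0.1)·1.000 - (-3.3)·1.000) / (6.4) = 1.000
  x2 = (-2 - (3)·1.000 - (-0.2)·1.000) / (4.2) = -1.143
  x3 = (-1 - (0.5)·1.000 - (-3.9)·-1.143) / (7.4) = -0.805
Iteration 2:
  x1 = (3 - (-0.1)·-1.143 - (-3.3)·-0.805) / (6.4) = 0.036
  x2 = (-2 - (3)·0.036 - (-0.2)·-0.805) / (4.2) = -0.540
  x3 = (-1 - (0.5)·0.036 - (-3.9)·-0.540) / (7.4) = -0.422

(0.036, -0.540, -0.422)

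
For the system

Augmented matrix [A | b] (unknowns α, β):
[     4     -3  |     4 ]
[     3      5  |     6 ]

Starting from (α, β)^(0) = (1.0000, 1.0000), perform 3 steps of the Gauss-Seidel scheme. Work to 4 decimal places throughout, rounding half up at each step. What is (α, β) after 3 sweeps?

Iteration 1:
  α = (4 - (-3)·1.0000) / (4) = 1.7500
  β = (6 - (3)·1.7500) / (5) = 0.1500
Iteration 2:
  α = (4 - (-3)·0.1500) / (4) = 1.1125
  β = (6 - (3)·1.1125) / (5) = 0.5325
Iteration 3:
  α = (4 - (-3)·0.5325) / (4) = 1.3994
  β = (6 - (3)·1.3994) / (5) = 0.3604

(1.3994, 0.3604)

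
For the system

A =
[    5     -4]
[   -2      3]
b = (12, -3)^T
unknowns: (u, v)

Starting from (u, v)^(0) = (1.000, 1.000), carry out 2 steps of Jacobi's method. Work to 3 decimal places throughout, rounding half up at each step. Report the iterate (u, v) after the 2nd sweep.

Iteration 1:
  u = (12 - (-4)·1.000) / (5) = 3.200
  v = (-3 - (-2)·1.000) / (3) = -0.333
Iteration 2:
  u = (12 - (-4)·-0.333) / (5) = 2.134
  v = (-3 - (-2)·3.200) / (3) = 1.133

(2.134, 1.133)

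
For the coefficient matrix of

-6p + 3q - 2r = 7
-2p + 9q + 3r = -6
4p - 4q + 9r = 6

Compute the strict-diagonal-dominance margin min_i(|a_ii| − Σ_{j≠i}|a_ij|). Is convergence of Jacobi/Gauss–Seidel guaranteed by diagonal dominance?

1

row 1: |-6| − (3+2) = 1
row 2: |9| − (2+3) = 4
row 3: |9| − (4+4) = 1
minimum over rows = 1 → strictly diagonally dominant (convergence guaranteed)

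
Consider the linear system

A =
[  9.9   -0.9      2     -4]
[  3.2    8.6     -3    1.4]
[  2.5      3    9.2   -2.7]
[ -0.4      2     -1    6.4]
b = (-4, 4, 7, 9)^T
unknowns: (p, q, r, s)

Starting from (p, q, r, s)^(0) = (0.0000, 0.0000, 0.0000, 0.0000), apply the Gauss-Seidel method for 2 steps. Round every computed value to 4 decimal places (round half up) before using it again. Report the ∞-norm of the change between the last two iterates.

0.4431

Iteration 1:
  p = (-4 - (-0.9)·0.0000 - (2)·0.0000 - (-4)·0.0000) / (9.9) = -0.4040
  q = (4 - (3.2)·-0.4040 - (-3)·0.0000 - (1.4)·0.0000) / (8.6) = 0.6154
  r = (7 - (2.5)·-0.4040 - (3)·0.6154 - (-2.7)·0.0000) / (9.2) = 0.6700
  s = (9 - (-0.4)·-0.4040 - (2)·0.6154 - (-1)·0.6700) / (6.4) = 1.2934
Iteration 2:
  p = (-4 - (-0.9)·0.6154 - (2)·0.6700 - (-4)·1.2934) / (9.9) = 0.0391
  q = (4 - (3.2)·0.0391 - (-3)·0.6700 - (1.4)·1.2934) / (8.6) = 0.4737
  r = (7 - (2.5)·0.0391 - (3)·0.4737 - (-2.7)·1.2934) / (9.2) = 0.9754
  s = (9 - (-0.4)·0.0391 - (2)·0.4737 - (-1)·0.9754) / (6.4) = 1.4131
Change: (0.4431, -0.1417, 0.3054, 0.1197) → max |·| = 0.4431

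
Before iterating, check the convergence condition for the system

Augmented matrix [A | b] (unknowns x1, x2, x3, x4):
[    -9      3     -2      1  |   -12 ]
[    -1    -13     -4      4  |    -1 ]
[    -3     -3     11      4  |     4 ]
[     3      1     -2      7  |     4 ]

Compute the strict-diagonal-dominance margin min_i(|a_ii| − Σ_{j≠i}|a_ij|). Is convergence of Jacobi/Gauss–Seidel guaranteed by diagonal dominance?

row 1: |-9| − (3+2+1) = 3
row 2: |-13| − (1+4+4) = 4
row 3: |11| − (3+3+4) = 1
row 4: |7| − (3+1+2) = 1
minimum over rows = 1 → strictly diagonally dominant (convergence guaranteed)

1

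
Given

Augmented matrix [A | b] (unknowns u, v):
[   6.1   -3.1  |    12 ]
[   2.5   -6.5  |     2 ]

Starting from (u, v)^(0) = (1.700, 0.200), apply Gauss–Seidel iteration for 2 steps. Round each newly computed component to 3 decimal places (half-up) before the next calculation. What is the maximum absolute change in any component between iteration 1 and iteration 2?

Iteration 1:
  u = (12 - (-3.1)·0.200) / (6.1) = 2.069
  v = (2 - (2.5)·2.069) / (-6.5) = 0.488
Iteration 2:
  u = (12 - (-3.1)·0.488) / (6.1) = 2.215
  v = (2 - (2.5)·2.215) / (-6.5) = 0.544
Change: (0.146, 0.056) → max |·| = 0.146

0.146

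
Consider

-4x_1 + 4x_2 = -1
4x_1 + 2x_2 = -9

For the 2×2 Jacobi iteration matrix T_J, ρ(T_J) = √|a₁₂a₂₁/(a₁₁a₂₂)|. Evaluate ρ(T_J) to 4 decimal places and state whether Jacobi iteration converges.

a₁₂a₂₁/(a₁₁a₂₂) = (4)·(4) / ((-4)·(2)) = -2.000000
ρ = √|-2.000000| = √2.000000 = 1.4142
ρ > 1, so Jacobi diverges

1.4142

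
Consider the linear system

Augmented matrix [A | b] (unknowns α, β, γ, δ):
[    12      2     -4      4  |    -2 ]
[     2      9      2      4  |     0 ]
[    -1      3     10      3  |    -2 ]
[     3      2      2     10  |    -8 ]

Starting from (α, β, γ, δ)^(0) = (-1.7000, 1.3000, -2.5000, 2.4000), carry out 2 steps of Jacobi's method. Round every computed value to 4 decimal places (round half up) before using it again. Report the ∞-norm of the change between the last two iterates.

1.3956

Iteration 1:
  α = (-2 - (2)·1.3000 - (-4)·-2.5000 - (4)·2.4000) / (12) = -2.0167
  β = (0 - (2)·-1.7000 - (2)·-2.5000 - (4)·2.4000) / (9) = -0.1333
  γ = (-2 - (-1)·-1.7000 - (3)·1.3000 - (3)·2.4000) / (10) = -1.4800
  δ = (-8 - (3)·-1.7000 - (2)·1.3000 - (2)·-2.5000) / (10) = -0.0500
Iteration 2:
  α = (-2 - (2)·-0.1333 - (-4)·-1.4800 - (4)·-0.0500) / (12) = -0.6211
  β = (0 - (2)·-2.0167 - (2)·-1.4800 - (4)·-0.0500) / (9) = 0.7993
  γ = (-2 - (-1)·-2.0167 - (3)·-0.1333 - (3)·-0.0500) / (10) = -0.3467
  δ = (-8 - (3)·-2.0167 - (2)·-0.1333 - (2)·-1.4800) / (10) = 0.1277
Change: (1.3956, 0.9326, 1.1333, 0.1777) → max |·| = 1.3956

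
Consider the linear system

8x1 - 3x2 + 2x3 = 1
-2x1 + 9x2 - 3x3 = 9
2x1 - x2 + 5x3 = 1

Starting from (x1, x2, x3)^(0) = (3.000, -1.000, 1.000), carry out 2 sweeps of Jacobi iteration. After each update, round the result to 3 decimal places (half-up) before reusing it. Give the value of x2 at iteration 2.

0.489

Iteration 1:
  x1 = (1 - (-3)·-1.000 - (2)·1.000) / (8) = -0.500
  x2 = (9 - (-2)·3.000 - (-3)·1.000) / (9) = 2.000
  x3 = (1 - (2)·3.000 - (-1)·-1.000) / (5) = -1.200
Iteration 2:
  x1 = (1 - (-3)·2.000 - (2)·-1.200) / (8) = 1.175
  x2 = (9 - (-2)·-0.500 - (-3)·-1.200) / (9) = 0.489
  x3 = (1 - (2)·-0.500 - (-1)·2.000) / (5) = 0.800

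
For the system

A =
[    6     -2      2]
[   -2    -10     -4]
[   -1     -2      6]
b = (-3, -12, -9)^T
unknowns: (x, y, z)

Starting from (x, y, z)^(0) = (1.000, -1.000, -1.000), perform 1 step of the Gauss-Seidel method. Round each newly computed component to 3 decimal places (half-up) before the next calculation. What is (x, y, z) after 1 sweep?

(-0.500, 1.700, -1.017)

Iteration 1:
  x = (-3 - (-2)·-1.000 - (2)·-1.000) / (6) = -0.500
  y = (-12 - (-2)·-0.500 - (-4)·-1.000) / (-10) = 1.700
  z = (-9 - (-1)·-0.500 - (-2)·1.700) / (6) = -1.017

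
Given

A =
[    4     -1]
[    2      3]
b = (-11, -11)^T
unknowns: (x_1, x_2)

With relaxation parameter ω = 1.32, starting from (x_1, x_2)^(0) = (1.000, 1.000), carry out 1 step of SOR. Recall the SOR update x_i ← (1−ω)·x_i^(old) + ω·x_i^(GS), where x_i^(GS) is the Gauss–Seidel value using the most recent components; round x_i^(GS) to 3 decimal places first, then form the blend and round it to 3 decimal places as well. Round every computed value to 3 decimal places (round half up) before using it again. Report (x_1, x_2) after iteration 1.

Iteration 1:
  x_1: GS value = (-11 - (-1)·1.000) / (4) = -2.500;  x_1 ← (1−ω)·1.000 + ω·-2.500 = -3.620
  x_2: GS value = (-11 - (2)·-3.620) / (3) = -1.253;  x_2 ← (1−ω)·1.000 + ω·-1.253 = -1.974

(-3.620, -1.974)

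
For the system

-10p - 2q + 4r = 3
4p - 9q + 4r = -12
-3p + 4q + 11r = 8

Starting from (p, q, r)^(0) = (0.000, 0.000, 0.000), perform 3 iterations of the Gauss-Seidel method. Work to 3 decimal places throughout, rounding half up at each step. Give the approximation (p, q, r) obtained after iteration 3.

Iteration 1:
  p = (3 - (-2)·0.000 - (4)·0.000) / (-10) = -0.300
  q = (-12 - (4)·-0.300 - (4)·0.000) / (-9) = 1.200
  r = (8 - (-3)·-0.300 - (4)·1.200) / (11) = 0.209
Iteration 2:
  p = (3 - (-2)·1.200 - (4)·0.209) / (-10) = -0.456
  q = (-12 - (4)·-0.456 - (4)·0.209) / (-9) = 1.224
  r = (8 - (-3)·-0.456 - (4)·1.224) / (11) = 0.158
Iteration 3:
  p = (3 - (-2)·1.224 - (4)·0.158) / (-10) = -0.482
  q = (-12 - (4)·-0.482 - (4)·0.158) / (-9) = 1.189
  r = (8 - (-3)·-0.482 - (4)·1.189) / (11) = 0.163

(-0.482, 1.189, 0.163)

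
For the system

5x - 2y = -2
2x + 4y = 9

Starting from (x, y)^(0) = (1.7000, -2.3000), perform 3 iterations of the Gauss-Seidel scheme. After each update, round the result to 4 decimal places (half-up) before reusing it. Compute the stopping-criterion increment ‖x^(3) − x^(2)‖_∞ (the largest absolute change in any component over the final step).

Iteration 1:
  x = (-2 - (-2)·-2.3000) / (5) = -1.3200
  y = (9 - (2)·-1.3200) / (4) = 2.9100
Iteration 2:
  x = (-2 - (-2)·2.9100) / (5) = 0.7640
  y = (9 - (2)·0.7640) / (4) = 1.8680
Iteration 3:
  x = (-2 - (-2)·1.8680) / (5) = 0.3472
  y = (9 - (2)·0.3472) / (4) = 2.0764
Change: (-0.4168, 0.2084) → max |·| = 0.4168

0.4168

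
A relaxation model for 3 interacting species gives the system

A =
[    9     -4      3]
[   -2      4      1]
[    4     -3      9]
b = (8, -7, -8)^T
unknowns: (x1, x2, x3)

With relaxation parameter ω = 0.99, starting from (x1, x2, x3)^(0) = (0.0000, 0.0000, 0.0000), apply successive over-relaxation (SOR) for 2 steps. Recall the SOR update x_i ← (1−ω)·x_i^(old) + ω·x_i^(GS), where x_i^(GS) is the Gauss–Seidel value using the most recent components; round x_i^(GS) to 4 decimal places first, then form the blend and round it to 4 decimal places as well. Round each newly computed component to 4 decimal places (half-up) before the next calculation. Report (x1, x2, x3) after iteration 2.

(0.8776, -0.8915, -1.5773)

Iteration 1:
  x1: GS value = (8 - (-4)·0.0000 - (3)·0.0000) / (9) = 0.8889;  x1 ← (1−ω)·0.0000 + ω·0.8889 = 0.8800
  x2: GS value = (-7 - (-2)·0.8800 - (1)·0.0000) / (4) = -1.3100;  x2 ← (1−ω)·0.0000 + ω·-1.3100 = -1.2969
  x3: GS value = (-8 - (4)·0.8800 - (-3)·-1.2969) / (9) = -1.7123;  x3 ← (1−ω)·0.0000 + ω·-1.7123 = -1.6952
Iteration 2:
  x1: GS value = (8 - (-4)·-1.2969 - (3)·-1.6952) / (9) = 0.8776;  x1 ← (1−ω)·0.8800 + ω·0.8776 = 0.8776
  x2: GS value = (-7 - (-2)·0.8776 - (1)·-1.6952) / (4) = -0.8874;  x2 ← (1−ω)·-1.2969 + ω·-0.8874 = -0.8915
  x3: GS value = (-8 - (4)·0.8776 - (-3)·-0.8915) / (9) = -1.5761;  x3 ← (1−ω)·-1.6952 + ω·-1.5761 = -1.5773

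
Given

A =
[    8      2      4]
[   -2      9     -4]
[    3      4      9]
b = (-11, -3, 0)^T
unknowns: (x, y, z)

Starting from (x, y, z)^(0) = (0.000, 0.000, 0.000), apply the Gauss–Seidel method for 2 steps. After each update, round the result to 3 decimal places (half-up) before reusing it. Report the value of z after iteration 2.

Iteration 1:
  x = (-11 - (2)·0.000 - (4)·0.000) / (8) = -1.375
  y = (-3 - (-2)·-1.375 - (-4)·0.000) / (9) = -0.639
  z = (0 - (3)·-1.375 - (4)·-0.639) / (9) = 0.742
Iteration 2:
  x = (-11 - (2)·-0.639 - (4)·0.742) / (8) = -1.586
  y = (-3 - (-2)·-1.586 - (-4)·0.742) / (9) = -0.356
  z = (0 - (3)·-1.586 - (4)·-0.356) / (9) = 0.687

0.687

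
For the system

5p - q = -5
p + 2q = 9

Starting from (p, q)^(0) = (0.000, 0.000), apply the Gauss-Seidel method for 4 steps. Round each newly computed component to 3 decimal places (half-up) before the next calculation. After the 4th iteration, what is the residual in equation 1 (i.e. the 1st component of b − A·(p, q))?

Iteration 1:
  p = (-5 - (-1)·0.000) / (5) = -1.000
  q = (9 - (1)·-1.000) / (2) = 5.000
Iteration 2:
  p = (-5 - (-1)·5.000) / (5) = 0.000
  q = (9 - (1)·0.000) / (2) = 4.500
Iteration 3:
  p = (-5 - (-1)·4.500) / (5) = -0.100
  q = (9 - (1)·-0.100) / (2) = 4.550
Iteration 4:
  p = (-5 - (-1)·4.550) / (5) = -0.090
  q = (9 - (1)·-0.090) / (2) = 4.545
Residual b − A·x = (-0.005, 0.000)

-0.005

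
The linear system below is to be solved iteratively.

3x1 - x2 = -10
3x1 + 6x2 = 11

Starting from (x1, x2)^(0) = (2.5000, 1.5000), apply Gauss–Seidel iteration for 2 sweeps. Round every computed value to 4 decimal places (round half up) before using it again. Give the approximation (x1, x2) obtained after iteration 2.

(-2.2500, 2.9583)

Iteration 1:
  x1 = (-10 - (-1)·1.5000) / (3) = -2.8333
  x2 = (11 - (3)·-2.8333) / (6) = 3.2500
Iteration 2:
  x1 = (-10 - (-1)·3.2500) / (3) = -2.2500
  x2 = (11 - (3)·-2.2500) / (6) = 2.9583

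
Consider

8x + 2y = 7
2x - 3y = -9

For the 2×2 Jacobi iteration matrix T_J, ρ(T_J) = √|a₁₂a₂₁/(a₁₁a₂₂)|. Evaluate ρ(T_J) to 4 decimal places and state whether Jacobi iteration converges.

a₁₂a₂₁/(a₁₁a₂₂) = (2)·(2) / ((8)·(-3)) = -0.166667
ρ = √|-0.166667| = √0.166667 = 0.4082
ρ < 1, so Jacobi converges

0.4082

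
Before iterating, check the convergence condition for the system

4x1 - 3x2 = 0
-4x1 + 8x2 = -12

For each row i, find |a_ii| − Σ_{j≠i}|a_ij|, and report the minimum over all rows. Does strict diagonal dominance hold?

row 1: |4| − (3) = 1
row 2: |8| − (4) = 4
minimum over rows = 1 → strictly diagonally dominant (convergence guaranteed)

1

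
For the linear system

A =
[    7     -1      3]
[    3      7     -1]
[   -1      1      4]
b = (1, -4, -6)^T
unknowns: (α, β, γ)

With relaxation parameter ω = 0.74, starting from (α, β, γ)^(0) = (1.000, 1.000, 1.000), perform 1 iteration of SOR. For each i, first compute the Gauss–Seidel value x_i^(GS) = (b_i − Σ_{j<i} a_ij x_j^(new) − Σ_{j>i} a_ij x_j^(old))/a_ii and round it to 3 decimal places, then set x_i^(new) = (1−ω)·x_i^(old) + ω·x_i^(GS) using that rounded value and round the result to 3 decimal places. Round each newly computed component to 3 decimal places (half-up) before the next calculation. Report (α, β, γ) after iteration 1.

(0.154, -0.106, -0.802)

Iteration 1:
  α: GS value = (1 - (-1)·1.000 - (3)·1.000) / (7) = -0.143;  α ← (1−ω)·1.000 + ω·-0.143 = 0.154
  β: GS value = (-4 - (3)·0.154 - (-1)·1.000) / (7) = -0.495;  β ← (1−ω)·1.000 + ω·-0.495 = -0.106
  γ: GS value = (-6 - (-1)·0.154 - (1)·-0.106) / (4) = -1.435;  γ ← (1−ω)·1.000 + ω·-1.435 = -0.802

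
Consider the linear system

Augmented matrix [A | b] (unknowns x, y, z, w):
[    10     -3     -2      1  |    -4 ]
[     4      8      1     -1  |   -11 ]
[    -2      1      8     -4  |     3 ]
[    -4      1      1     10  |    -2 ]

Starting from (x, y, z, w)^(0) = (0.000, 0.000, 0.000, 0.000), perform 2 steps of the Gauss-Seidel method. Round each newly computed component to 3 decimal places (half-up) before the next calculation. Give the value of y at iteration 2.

-1.143

Iteration 1:
  x = (-4 - (-3)·0.000 - (-2)·0.000 - (1)·0.000) / (10) = -0.400
  y = (-11 - (4)·-0.400 - (1)·0.000 - (-1)·0.000) / (8) = -1.175
  z = (3 - (-2)·-0.400 - (1)·-1.175 - (-4)·0.000) / (8) = 0.422
  w = (-2 - (-4)·-0.400 - (1)·-1.175 - (1)·0.422) / (10) = -0.285
Iteration 2:
  x = (-4 - (-3)·-1.175 - (-2)·0.422 - (1)·-0.285) / (10) = -0.640
  y = (-11 - (4)·-0.640 - (1)·0.422 - (-1)·-0.285) / (8) = -1.143
  z = (3 - (-2)·-0.640 - (1)·-1.143 - (-4)·-0.285) / (8) = 0.215
  w = (-2 - (-4)·-0.640 - (1)·-1.143 - (1)·0.215) / (10) = -0.363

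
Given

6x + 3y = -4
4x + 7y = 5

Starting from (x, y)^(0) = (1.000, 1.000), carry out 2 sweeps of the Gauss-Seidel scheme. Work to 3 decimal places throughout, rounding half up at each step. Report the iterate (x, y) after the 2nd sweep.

(-1.357, 1.490)

Iteration 1:
  x = (-4 - (3)·1.000) / (6) = -1.167
  y = (5 - (4)·-1.167) / (7) = 1.381
Iteration 2:
  x = (-4 - (3)·1.381) / (6) = -1.357
  y = (5 - (4)·-1.357) / (7) = 1.490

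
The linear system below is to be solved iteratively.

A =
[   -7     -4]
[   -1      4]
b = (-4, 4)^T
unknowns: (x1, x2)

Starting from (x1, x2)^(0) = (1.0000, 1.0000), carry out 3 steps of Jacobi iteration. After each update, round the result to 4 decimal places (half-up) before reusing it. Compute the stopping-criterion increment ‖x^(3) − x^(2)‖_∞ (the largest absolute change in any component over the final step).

0.1429

Iteration 1:
  x1 = (-4 - (-4)·1.0000) / (-7) = 0.0000
  x2 = (4 - (-1)·1.0000) / (4) = 1.2500
Iteration 2:
  x1 = (-4 - (-4)·1.2500) / (-7) = -0.1429
  x2 = (4 - (-1)·0.0000) / (4) = 1.0000
Iteration 3:
  x1 = (-4 - (-4)·1.0000) / (-7) = 0.0000
  x2 = (4 - (-1)·-0.1429) / (4) = 0.9643
Change: (0.1429, -0.0357) → max |·| = 0.1429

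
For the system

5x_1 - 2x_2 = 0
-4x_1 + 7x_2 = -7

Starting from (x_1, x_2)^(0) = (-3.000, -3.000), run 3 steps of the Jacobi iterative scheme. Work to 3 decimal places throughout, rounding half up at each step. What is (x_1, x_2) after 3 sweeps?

Iteration 1:
  x_1 = (0 - (-2)·-3.000) / (5) = -1.200
  x_2 = (-7 - (-4)·-3.000) / (7) = -2.714
Iteration 2:
  x_1 = (0 - (-2)·-2.714) / (5) = -1.086
  x_2 = (-7 - (-4)·-1.200) / (7) = -1.686
Iteration 3:
  x_1 = (0 - (-2)·-1.686) / (5) = -0.674
  x_2 = (-7 - (-4)·-1.086) / (7) = -1.621

(-0.674, -1.621)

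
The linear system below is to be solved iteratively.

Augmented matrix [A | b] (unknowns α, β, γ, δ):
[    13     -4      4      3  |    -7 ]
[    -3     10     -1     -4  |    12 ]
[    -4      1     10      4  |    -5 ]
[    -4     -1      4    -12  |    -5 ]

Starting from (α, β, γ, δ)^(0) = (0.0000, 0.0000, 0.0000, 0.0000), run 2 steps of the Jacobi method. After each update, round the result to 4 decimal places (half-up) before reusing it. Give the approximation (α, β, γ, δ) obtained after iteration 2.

(-0.1115, 1.1551, -1.0021, 0.3295)

Iteration 1:
  α = (-7 - (-4)·0.0000 - (4)·0.0000 - (3)·0.0000) / (13) = -0.5385
  β = (12 - (-3)·0.0000 - (-1)·0.0000 - (-4)·0.0000) / (10) = 1.2000
  γ = (-5 - (-4)·0.0000 - (1)·0.0000 - (4)·0.0000) / (10) = -0.5000
  δ = (-5 - (-4)·0.0000 - (-1)·0.0000 - (4)·0.0000) / (-12) = 0.4167
Iteration 2:
  α = (-7 - (-4)·1.2000 - (4)·-0.5000 - (3)·0.4167) / (13) = -0.1115
  β = (12 - (-3)·-0.5385 - (-1)·-0.5000 - (-4)·0.4167) / (10) = 1.1551
  γ = (-5 - (-4)·-0.5385 - (1)·1.2000 - (4)·0.4167) / (10) = -1.0021
  δ = (-5 - (-4)·-0.5385 - (-1)·1.2000 - (4)·-0.5000) / (-12) = 0.3295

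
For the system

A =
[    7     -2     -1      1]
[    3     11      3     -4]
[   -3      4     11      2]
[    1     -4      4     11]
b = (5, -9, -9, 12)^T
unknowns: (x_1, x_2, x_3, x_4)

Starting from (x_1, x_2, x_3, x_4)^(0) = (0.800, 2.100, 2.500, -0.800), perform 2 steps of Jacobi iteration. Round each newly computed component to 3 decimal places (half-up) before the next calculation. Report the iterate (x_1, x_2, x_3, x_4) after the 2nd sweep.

(-0.158, -0.656, 0.241, 0.641)

Iteration 1:
  x_1 = (5 - (-2)·2.100 - (-1)·2.500 - (1)·-0.800) / (7) = 1.786
  x_2 = (-9 - (3)·0.800 - (3)·2.500 - (-4)·-0.800) / (11) = -2.009
  x_3 = (-9 - (-3)·0.800 - (4)·2.100 - (2)·-0.800) / (11) = -1.218
  x_4 = (12 - (1)·0.800 - (-4)·2.100 - (4)·2.500) / (11) = 0.873
Iteration 2:
  x_1 = (5 - (-2)·-2.009 - (-1)·-1.218 - (1)·0.873) / (7) = -0.158
  x_2 = (-9 - (3)·1.786 - (3)·-1.218 - (-4)·0.873) / (11) = -0.656
  x_3 = (-9 - (-3)·1.786 - (4)·-2.009 - (2)·0.873) / (11) = 0.241
  x_4 = (12 - (1)·1.786 - (-4)·-2.009 - (4)·-1.218) / (11) = 0.641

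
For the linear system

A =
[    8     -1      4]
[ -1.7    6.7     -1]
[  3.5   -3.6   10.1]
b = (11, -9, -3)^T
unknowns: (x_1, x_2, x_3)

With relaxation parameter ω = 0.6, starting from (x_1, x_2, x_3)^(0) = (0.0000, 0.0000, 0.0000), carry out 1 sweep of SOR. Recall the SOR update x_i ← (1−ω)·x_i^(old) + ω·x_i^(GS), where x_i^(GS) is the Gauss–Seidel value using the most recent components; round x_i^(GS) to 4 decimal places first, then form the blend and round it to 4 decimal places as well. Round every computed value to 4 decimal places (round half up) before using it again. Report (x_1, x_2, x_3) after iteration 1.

(0.8250, -0.6804, -0.4952)

Iteration 1:
  x_1: GS value = (11 - (-1)·0.0000 - (4)·0.0000) / (8) = 1.3750;  x_1 ← (1−ω)·0.0000 + ω·1.3750 = 0.8250
  x_2: GS value = (-9 - (-1.7)·0.8250 - (-1)·0.0000) / (6.7) = -1.1340;  x_2 ← (1−ω)·0.0000 + ω·-1.1340 = -0.6804
  x_3: GS value = (-3 - (3.5)·0.8250 - (-3.6)·-0.6804) / (10.1) = -0.8254;  x_3 ← (1−ω)·0.0000 + ω·-0.8254 = -0.4952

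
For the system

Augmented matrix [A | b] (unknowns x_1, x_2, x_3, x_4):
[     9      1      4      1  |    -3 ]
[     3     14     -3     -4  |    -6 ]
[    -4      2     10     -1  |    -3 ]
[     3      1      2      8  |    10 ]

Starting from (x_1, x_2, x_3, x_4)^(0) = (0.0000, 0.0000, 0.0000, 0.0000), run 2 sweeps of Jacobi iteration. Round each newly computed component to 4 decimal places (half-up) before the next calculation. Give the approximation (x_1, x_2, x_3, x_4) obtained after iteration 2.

(-0.2913, -0.0643, -0.2226, 1.5036)

Iteration 1:
  x_1 = (-3 - (1)·0.0000 - (4)·0.0000 - (1)·0.0000) / (9) = -0.3333
  x_2 = (-6 - (3)·0.0000 - (-3)·0.0000 - (-4)·0.0000) / (14) = -0.4286
  x_3 = (-3 - (-4)·0.0000 - (2)·0.0000 - (-1)·0.0000) / (10) = -0.3000
  x_4 = (10 - (3)·0.0000 - (1)·0.0000 - (2)·0.0000) / (8) = 1.2500
Iteration 2:
  x_1 = (-3 - (1)·-0.4286 - (4)·-0.3000 - (1)·1.2500) / (9) = -0.2913
  x_2 = (-6 - (3)·-0.3333 - (-3)·-0.3000 - (-4)·1.2500) / (14) = -0.0643
  x_3 = (-3 - (-4)·-0.3333 - (2)·-0.4286 - (-1)·1.2500) / (10) = -0.2226
  x_4 = (10 - (3)·-0.3333 - (1)·-0.4286 - (2)·-0.3000) / (8) = 1.5036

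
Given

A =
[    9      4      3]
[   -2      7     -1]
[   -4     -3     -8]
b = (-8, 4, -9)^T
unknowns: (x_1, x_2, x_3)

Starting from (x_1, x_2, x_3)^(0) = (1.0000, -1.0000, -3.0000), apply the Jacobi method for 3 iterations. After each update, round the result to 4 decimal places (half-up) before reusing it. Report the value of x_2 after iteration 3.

Iteration 1:
  x_1 = (-8 - (4)·-1.0000 - (3)·-3.0000) / (9) = 0.5556
  x_2 = (4 - (-2)·1.0000 - (-1)·-3.0000) / (7) = 0.4286
  x_3 = (-9 - (-4)·1.0000 - (-3)·-1.0000) / (-8) = 1.0000
Iteration 2:
  x_1 = (-8 - (4)·0.4286 - (3)·1.0000) / (9) = -1.4127
  x_2 = (4 - (-2)·0.5556 - (-1)·1.0000) / (7) = 0.8730
  x_3 = (-9 - (-4)·0.5556 - (-3)·0.4286) / (-8) = 0.6865
Iteration 3:
  x_1 = (-8 - (4)·0.8730 - (3)·0.6865) / (9) = -1.5057
  x_2 = (4 - (-2)·-1.4127 - (-1)·0.6865) / (7) = 0.2659
  x_3 = (-9 - (-4)·-1.4127 - (-3)·0.8730) / (-8) = 1.5040

0.2659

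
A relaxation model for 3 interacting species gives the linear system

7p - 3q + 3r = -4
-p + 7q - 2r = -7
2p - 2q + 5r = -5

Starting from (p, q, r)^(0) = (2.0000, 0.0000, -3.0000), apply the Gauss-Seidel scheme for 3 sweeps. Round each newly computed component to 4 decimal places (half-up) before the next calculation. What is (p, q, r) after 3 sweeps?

(-0.6442, -1.5107, -1.3466)

Iteration 1:
  p = (-4 - (-3)·0.0000 - (3)·-3.0000) / (7) = 0.7143
  q = (-7 - (-1)·0.7143 - (-2)·-3.0000) / (7) = -1.7551
  r = (-5 - (2)·0.7143 - (-2)·-1.7551) / (5) = -1.9878
Iteration 2:
  p = (-4 - (-3)·-1.7551 - (3)·-1.9878) / (7) = -0.4717
  q = (-7 - (-1)·-0.4717 - (-2)·-1.9878) / (7) = -1.6353
  r = (-5 - (2)·-0.4717 - (-2)·-1.6353) / (5) = -1.4654
Iteration 3:
  p = (-4 - (-3)·-1.6353 - (3)·-1.4654) / (7) = -0.6442
  q = (-7 - (-1)·-0.6442 - (-2)·-1.4654) / (7) = -1.5107
  r = (-5 - (2)·-0.6442 - (-2)·-1.5107) / (5) = -1.3466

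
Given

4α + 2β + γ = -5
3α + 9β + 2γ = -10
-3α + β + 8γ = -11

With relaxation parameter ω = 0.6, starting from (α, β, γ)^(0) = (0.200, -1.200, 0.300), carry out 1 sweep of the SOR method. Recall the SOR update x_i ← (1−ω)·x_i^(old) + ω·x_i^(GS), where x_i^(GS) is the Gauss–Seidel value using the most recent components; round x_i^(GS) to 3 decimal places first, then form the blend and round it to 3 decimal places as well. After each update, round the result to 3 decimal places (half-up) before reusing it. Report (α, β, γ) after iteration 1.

Iteration 1:
  α: GS value = (-5 - (2)·-1.200 - (1)·0.300) / (4) = -0.725;  α ← (1−ω)·0.200 + ω·-0.725 = -0.355
  β: GS value = (-10 - (3)·-0.355 - (2)·0.300) / (9) = -1.059;  β ← (1−ω)·-1.200 + ω·-1.059 = -1.115
  γ: GS value = (-11 - (-3)·-0.355 - (1)·-1.115) / (8) = -1.369;  γ ← (1−ω)·0.300 + ω·-1.369 = -0.701

(-0.355, -1.115, -0.701)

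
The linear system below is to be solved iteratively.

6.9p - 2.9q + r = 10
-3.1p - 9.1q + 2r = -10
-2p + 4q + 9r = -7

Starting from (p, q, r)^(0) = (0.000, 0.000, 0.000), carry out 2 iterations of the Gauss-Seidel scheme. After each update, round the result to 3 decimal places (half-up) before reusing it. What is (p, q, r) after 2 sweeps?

Iteration 1:
  p = (10 - (-2.9)·0.000 - (1)·0.000) / (6.9) = 1.449
  q = (-10 - (-3.1)·1.449 - (2)·0.000) / (-9.1) = 0.605
  r = (-7 - (-2)·1.449 - (4)·0.605) / (9) = -0.725
Iteration 2:
  p = (10 - (-2.9)·0.605 - (1)·-0.725) / (6.9) = 1.809
  q = (-10 - (-3.1)·1.809 - (2)·-0.725) / (-9.1) = 0.323
  r = (-7 - (-2)·1.809 - (4)·0.323) / (9) = -0.519

(1.809, 0.323, -0.519)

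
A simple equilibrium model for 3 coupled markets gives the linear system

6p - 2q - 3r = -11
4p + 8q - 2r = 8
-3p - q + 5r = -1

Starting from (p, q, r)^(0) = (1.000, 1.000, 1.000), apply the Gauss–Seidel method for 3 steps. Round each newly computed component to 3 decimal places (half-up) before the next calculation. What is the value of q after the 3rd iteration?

1.646

Iteration 1:
  p = (-11 - (-2)·1.000 - (-3)·1.000) / (6) = -1.000
  q = (8 - (4)·-1.000 - (-2)·1.000) / (8) = 1.750
  r = (-1 - (-3)·-1.000 - (-1)·1.750) / (5) = -0.450
Iteration 2:
  p = (-11 - (-2)·1.750 - (-3)·-0.450) / (6) = -1.475
  q = (8 - (4)·-1.475 - (-2)·-0.450) / (8) = 1.625
  r = (-1 - (-3)·-1.475 - (-1)·1.625) / (5) = -0.760
Iteration 3:
  p = (-11 - (-2)·1.625 - (-3)·-0.760) / (6) = -1.672
  q = (8 - (4)·-1.672 - (-2)·-0.760) / (8) = 1.646
  r = (-1 - (-3)·-1.672 - (-1)·1.646) / (5) = -0.874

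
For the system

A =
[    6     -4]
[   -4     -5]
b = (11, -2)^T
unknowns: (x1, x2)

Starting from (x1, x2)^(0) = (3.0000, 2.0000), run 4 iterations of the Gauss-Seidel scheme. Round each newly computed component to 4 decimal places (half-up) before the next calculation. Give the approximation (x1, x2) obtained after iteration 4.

(1.0969, -0.4775)

Iteration 1:
  x1 = (11 - (-4)·2.0000) / (6) = 3.1667
  x2 = (-2 - (-4)·3.1667) / (-5) = -2.1334
Iteration 2:
  x1 = (11 - (-4)·-2.1334) / (6) = 0.4111
  x2 = (-2 - (-4)·0.4111) / (-5) = 0.0711
Iteration 3:
  x1 = (11 - (-4)·0.0711) / (6) = 1.8807
  x2 = (-2 - (-4)·1.8807) / (-5) = -1.1046
Iteration 4:
  x1 = (11 - (-4)·-1.1046) / (6) = 1.0969
  x2 = (-2 - (-4)·1.0969) / (-5) = -0.4775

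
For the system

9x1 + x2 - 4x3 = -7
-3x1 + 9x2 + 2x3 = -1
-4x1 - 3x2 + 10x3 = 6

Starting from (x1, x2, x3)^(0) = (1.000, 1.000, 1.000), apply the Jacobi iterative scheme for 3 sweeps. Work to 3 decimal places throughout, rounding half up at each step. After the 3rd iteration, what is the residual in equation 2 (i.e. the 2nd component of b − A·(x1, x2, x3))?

Iteration 1:
  x1 = (-7 - (1)·1.000 - (-4)·1.000) / (9) = -0.444
  x2 = (-1 - (-3)·1.000 - (2)·1.000) / (9) = 0.000
  x3 = (6 - (-4)·1.000 - (-3)·1.000) / (10) = 1.300
Iteration 2:
  x1 = (-7 - (1)·0.000 - (-4)·1.300) / (9) = -0.200
  x2 = (-1 - (-3)·-0.444 - (2)·1.300) / (9) = -0.548
  x3 = (6 - (-4)·-0.444 - (-3)·0.000) / (10) = 0.422
Iteration 3:
  x1 = (-7 - (1)·-0.548 - (-4)·0.422) / (9) = -0.529
  x2 = (-1 - (-3)·-0.200 - (2)·0.422) / (9) = -0.272
  x3 = (6 - (-4)·-0.200 - (-3)·-0.548) / (10) = 0.356
Residual b − A·x = (-0.543, -0.851, -0.492)

-0.851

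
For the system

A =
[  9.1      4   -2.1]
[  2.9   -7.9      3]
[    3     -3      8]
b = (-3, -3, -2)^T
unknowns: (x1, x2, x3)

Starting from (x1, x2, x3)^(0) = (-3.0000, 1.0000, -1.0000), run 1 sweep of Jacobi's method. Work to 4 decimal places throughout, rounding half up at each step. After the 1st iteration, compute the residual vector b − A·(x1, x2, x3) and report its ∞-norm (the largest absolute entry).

13.1302

Iteration 1:
  x1 = (-3 - (4)·1.0000 - (-2.1)·-1.0000) / (9.1) = -1.0000
  x2 = (-3 - (2.9)·-3.0000 - (3)·-1.0000) / (-7.9) = -1.1013
  x3 = (-2 - (3)·-3.0000 - (-3)·1.0000) / (8) = 1.2500
Residual b − A·x = (13.1302, -12.5503, -12.3039); ∞-norm = 13.1302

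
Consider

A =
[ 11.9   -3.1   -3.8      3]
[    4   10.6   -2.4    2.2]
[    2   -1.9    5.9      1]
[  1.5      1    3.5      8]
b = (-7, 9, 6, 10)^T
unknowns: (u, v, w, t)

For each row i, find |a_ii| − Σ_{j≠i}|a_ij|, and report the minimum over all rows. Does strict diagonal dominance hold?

row 1: |11.9| − (3.1+3.8+3) = 2
row 2: |10.6| − (4+2.4+2.2) = 2
row 3: |5.9| − (2+1.9+1) = 1
row 4: |8| − (1.5+1+3.5) = 2
minimum over rows = 1 → strictly diagonally dominant (convergence guaranteed)

1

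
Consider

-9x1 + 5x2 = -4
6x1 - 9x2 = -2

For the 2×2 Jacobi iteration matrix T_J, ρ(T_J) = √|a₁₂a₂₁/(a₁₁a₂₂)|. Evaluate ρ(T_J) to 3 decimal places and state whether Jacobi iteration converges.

a₁₂a₂₁/(a₁₁a₂₂) = (5)·(6) / ((-9)·(-9)) = 0.370370
ρ = √|0.370370| = √0.370370 = 0.609
ρ < 1, so Jacobi converges

0.609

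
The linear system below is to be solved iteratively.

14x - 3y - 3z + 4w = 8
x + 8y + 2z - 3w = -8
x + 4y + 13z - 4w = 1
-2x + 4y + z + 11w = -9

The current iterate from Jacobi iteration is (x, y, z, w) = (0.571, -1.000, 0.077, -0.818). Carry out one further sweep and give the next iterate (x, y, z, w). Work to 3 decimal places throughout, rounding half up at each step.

(0.607, -1.397, 0.089, -0.358)

One sweep:
  x = (8 - (-3)·-1.000 - (-3)·0.077 - (4)·-0.818) / (14) = 0.607
  y = (-8 - (1)·0.571 - (2)·0.077 - (-3)·-0.818) / (8) = -1.397
  z = (1 - (1)·0.571 - (4)·-1.000 - (-4)·-0.818) / (13) = 0.089
  w = (-9 - (-2)·0.571 - (4)·-1.000 - (1)·0.077) / (11) = -0.358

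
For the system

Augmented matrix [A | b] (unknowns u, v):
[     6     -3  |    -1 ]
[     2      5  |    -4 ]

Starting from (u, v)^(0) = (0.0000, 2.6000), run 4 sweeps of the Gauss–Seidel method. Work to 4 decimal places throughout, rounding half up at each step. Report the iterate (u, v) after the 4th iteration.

Iteration 1:
  u = (-1 - (-3)·2.6000) / (6) = 1.1333
  v = (-4 - (2)·1.1333) / (5) = -1.2533
Iteration 2:
  u = (-1 - (-3)·-1.2533) / (6) = -0.7933
  v = (-4 - (2)·-0.7933) / (5) = -0.4827
Iteration 3:
  u = (-1 - (-3)·-0.4827) / (6) = -0.4080
  v = (-4 - (2)·-0.4080) / (5) = -0.6368
Iteration 4:
  u = (-1 - (-3)·-0.6368) / (6) = -0.4851
  v = (-4 - (2)·-0.4851) / (5) = -0.6060

(-0.4851, -0.6060)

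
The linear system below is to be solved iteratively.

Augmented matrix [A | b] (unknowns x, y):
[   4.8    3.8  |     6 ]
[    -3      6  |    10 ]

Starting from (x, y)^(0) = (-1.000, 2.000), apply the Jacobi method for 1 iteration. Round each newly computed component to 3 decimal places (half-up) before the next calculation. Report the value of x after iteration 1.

Iteration 1:
  x = (6 - (3.8)·2.000) / (4.8) = -0.333
  y = (10 - (-3)·-1.000) / (6) = 1.167

-0.333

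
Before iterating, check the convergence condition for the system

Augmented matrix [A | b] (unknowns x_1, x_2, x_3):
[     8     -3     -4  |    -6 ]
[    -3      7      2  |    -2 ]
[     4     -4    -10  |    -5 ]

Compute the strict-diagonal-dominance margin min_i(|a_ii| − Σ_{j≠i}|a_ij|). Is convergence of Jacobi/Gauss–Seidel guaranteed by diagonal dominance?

row 1: |8| − (3+4) = 1
row 2: |7| − (3+2) = 2
row 3: |-10| − (4+4) = 2
minimum over rows = 1 → strictly diagonally dominant (convergence guaranteed)

1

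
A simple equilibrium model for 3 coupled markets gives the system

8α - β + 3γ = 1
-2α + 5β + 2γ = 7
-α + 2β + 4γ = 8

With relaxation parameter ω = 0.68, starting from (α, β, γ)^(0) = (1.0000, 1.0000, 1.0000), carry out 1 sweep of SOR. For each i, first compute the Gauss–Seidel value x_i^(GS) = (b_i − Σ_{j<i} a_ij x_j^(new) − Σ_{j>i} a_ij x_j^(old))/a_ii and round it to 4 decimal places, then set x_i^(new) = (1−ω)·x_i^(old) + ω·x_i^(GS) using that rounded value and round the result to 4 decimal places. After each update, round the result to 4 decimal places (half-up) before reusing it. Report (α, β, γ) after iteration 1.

Iteration 1:
  α: GS value = (1 - (-1)·1.0000 - (3)·1.0000) / (8) = -0.1250;  α ← (1−ω)·1.0000 + ω·-0.1250 = 0.2350
  β: GS value = (7 - (-2)·0.2350 - (2)·1.0000) / (5) = 1.0940;  β ← (1−ω)·1.0000 + ω·1.0940 = 1.0639
  γ: GS value = (8 - (-1)·0.2350 - (2)·1.0639) / (4) = 1.5268;  γ ← (1−ω)·1.0000 + ω·1.5268 = 1.3582

(0.2350, 1.0639, 1.3582)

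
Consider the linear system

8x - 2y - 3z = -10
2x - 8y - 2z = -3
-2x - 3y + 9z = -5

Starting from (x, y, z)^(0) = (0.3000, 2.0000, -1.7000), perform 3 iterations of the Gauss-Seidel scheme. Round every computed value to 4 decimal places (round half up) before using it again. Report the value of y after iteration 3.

0.2002

Iteration 1:
  x = (-10 - (-2)·2.0000 - (-3)·-1.7000) / (8) = -1.3875
  y = (-3 - (2)·-1.3875 - (-2)·-1.7000) / (-8) = 0.4531
  z = (-5 - (-2)·-1.3875 - (-3)·0.4531) / (9) = -0.7129
Iteration 2:
  x = (-10 - (-2)·0.4531 - (-3)·-0.7129) / (8) = -1.4041
  y = (-3 - (2)·-1.4041 - (-2)·-0.7129) / (-8) = 0.2022
  z = (-5 - (-2)·-1.4041 - (-3)·0.2022) / (9) = -0.8002
Iteration 3:
  x = (-10 - (-2)·0.2022 - (-3)·-0.8002) / (8) = -1.4995
  y = (-3 - (2)·-1.4995 - (-2)·-0.8002) / (-8) = 0.2002
  z = (-5 - (-2)·-1.4995 - (-3)·0.2002) / (9) = -0.8220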